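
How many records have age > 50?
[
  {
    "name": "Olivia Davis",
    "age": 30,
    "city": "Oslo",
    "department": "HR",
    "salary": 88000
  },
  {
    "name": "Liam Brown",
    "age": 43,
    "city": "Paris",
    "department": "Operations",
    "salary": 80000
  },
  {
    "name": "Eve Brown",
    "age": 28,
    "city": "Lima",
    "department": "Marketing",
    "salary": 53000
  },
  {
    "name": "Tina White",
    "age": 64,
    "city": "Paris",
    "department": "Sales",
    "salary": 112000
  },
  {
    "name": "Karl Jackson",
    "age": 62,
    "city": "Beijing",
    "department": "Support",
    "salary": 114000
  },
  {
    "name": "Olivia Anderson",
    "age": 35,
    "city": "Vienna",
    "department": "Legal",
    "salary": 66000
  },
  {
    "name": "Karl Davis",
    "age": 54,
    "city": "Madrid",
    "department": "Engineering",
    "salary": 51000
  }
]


Data: 7 records
Condition: age > 50

Checking each record:
  Olivia Davis: 30
  Liam Brown: 43
  Eve Brown: 28
  Tina White: 64 MATCH
  Karl Jackson: 62 MATCH
  Olivia Anderson: 35
  Karl Davis: 54 MATCH

Count: 3

3


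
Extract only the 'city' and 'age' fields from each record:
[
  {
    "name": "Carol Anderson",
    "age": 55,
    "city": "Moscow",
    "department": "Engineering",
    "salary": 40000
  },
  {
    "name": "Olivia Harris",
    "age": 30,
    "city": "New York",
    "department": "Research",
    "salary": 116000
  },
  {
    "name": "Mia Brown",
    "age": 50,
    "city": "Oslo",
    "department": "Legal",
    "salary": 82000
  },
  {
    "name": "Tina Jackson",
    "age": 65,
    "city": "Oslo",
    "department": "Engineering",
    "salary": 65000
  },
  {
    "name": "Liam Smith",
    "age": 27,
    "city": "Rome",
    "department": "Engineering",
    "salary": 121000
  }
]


Original: 5 records with fields: name, age, city, department, salary
Keep: ['city', 'age']
Drop: ['name', 'department', 'salary']
Result: 5 records, 2 fields each

[
  {
    "city": "Moscow",
    "age": 55
  },
  {
    "city": "New York",
    "age": 30
  },
  {
    "city": "Oslo",
    "age": 50
  },
  {
    "city": "Oslo",
    "age": 65
  },
  {
    "city": "Rome",
    "age": 27
  }
]


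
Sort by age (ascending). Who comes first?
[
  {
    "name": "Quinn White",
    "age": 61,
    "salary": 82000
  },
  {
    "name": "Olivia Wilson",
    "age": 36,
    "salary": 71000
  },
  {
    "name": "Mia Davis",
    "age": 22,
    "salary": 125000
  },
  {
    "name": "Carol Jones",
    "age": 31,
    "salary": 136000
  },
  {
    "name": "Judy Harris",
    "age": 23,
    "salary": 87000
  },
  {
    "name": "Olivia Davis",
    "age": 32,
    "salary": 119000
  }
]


Sort by: age (ascending)

Sorted order:
  1. Mia Davis (age = 22)
  2. Judy Harris (age = 23)
  3. Carol Jones (age = 31)
  4. Olivia Davis (age = 32)
  5. Olivia Wilson (age = 36)
  6. Quinn White (age = 61)

First: Mia Davis

Mia Davis


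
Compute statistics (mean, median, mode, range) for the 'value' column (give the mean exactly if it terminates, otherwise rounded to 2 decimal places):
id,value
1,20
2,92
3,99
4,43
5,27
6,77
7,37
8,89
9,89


Data: [20, 92, 99, 43, 27, 77, 37, 89, 89]
Count: 9
Sum: 573
Mean: 573/9 ≈ 63.67 (rounded to 2 decimal places)
Sorted: [20, 27, 37, 43, 77, 89, 89, 92, 99]
Median: 77.0
Mode: 89 (2 times)
Range: 99 - 20 = 79
Min: 20, Max: 99

mean≈63.67, median=77.0, mode=89, range=79


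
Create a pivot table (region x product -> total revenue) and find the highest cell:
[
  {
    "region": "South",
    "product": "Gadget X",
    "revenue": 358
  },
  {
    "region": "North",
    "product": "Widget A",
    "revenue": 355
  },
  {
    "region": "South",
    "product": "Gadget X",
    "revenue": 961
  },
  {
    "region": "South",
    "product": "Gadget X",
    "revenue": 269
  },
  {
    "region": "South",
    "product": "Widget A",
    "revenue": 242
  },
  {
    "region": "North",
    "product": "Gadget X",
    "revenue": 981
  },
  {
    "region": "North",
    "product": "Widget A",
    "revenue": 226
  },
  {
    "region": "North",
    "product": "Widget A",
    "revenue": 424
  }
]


Pivot: region (rows) x product (columns) -> total revenue

     Gadget X      Widget A    
North          981          1005  
South         1588           242  

Highest: South / Gadget X = $1588

South / Gadget X = $1588


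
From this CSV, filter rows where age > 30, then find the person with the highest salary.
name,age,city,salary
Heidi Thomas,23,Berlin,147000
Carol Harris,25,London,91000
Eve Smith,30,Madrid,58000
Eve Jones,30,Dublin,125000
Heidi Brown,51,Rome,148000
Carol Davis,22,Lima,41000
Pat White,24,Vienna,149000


Filter: age > 30
Sort by: salary (descending)

Filtered records (1):
  Heidi Brown, age 51, salary $148000

Highest salary: Heidi Brown ($148000)

Heidi Brown


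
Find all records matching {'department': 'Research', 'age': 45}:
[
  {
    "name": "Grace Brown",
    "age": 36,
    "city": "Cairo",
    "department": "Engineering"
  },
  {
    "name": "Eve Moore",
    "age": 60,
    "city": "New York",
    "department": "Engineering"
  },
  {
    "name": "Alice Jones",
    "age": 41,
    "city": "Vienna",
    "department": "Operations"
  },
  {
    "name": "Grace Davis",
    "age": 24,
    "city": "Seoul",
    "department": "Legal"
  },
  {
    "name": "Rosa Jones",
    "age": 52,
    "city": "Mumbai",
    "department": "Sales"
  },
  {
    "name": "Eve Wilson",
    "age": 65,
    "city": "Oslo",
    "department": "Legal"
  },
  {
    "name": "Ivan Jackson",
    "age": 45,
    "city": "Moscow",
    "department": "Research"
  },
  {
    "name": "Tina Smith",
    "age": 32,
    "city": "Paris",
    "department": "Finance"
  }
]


Search criteria: {'department': 'Research', 'age': 45}

Checking 8 records:
  Grace Brown: {department: Engineering, age: 36}
  Eve Moore: {department: Engineering, age: 60}
  Alice Jones: {department: Operations, age: 41}
  Grace Davis: {department: Legal, age: 24}
  Rosa Jones: {department: Sales, age: 52}
  Eve Wilson: {department: Legal, age: 65}
  Ivan Jackson: {department: Research, age: 45} <-- MATCH
  Tina Smith: {department: Finance, age: 32}

Matches: ["Ivan Jackson"]

["Ivan Jackson"]


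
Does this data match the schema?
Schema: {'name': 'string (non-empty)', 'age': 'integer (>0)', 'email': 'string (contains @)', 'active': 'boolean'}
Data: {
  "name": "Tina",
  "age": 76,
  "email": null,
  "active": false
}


Validating each field against schema:
  name: OK (non-empty string)
  age: OK (positive integer)
  email: FAIL (null is not a string)
  active: OK (boolean)

Result: INVALID (1 error: email)

INVALID (1 error: email)


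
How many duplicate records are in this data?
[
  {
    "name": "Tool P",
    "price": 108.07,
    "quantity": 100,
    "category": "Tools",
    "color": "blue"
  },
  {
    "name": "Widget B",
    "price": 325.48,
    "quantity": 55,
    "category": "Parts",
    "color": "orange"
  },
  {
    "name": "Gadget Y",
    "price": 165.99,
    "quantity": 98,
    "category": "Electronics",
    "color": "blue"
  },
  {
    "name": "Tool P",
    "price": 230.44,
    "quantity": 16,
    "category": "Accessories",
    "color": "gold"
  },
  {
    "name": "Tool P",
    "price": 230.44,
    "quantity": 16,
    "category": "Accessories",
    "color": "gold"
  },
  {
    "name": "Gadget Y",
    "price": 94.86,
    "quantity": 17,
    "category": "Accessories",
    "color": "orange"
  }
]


Checking 6 records for duplicates:

  Row 1: Tool P ($108.07, qty 100)
  Row 2: Widget B ($325.48, qty 55)
  Row 3: Gadget Y ($165.99, qty 98)
  Row 4: Tool P ($230.44, qty 16)
  Row 5: Tool P ($230.44, qty 16) <-- DUPLICATE
  Row 6: Gadget Y ($94.86, qty 17)

Duplicates found: 1
Unique records: 5

1 duplicates, 5 unique


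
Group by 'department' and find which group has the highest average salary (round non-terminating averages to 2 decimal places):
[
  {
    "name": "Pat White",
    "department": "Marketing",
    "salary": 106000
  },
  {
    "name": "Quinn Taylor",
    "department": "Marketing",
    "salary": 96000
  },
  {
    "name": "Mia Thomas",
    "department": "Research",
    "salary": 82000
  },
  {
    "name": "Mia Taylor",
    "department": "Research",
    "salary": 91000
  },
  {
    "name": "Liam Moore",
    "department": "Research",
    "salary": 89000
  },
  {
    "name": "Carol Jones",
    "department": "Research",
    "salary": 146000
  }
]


Group by: department

Groups:
  Marketing: 2 people, avg salary = 202000/2 = $101000
  Research: 4 people, avg salary = 408000/4 = $102000

Highest average salary: Research ($102000)

Research ($102000)


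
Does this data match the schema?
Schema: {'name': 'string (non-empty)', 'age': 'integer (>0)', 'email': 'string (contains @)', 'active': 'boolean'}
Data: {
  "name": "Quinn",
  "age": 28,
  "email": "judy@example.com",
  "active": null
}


Validating each field against schema:
  name: OK (non-empty string)
  age: OK (positive integer)
  email: OK (string with @)
  active: FAIL (null is not a boolean)

Result: INVALID (1 error: active)

INVALID (1 error: active)


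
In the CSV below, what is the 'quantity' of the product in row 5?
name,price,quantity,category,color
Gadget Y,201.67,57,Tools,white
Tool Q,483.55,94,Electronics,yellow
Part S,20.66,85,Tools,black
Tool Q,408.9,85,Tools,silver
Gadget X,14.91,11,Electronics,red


Query: Row 5 ('Gadget X'), column 'quantity'
Value: 11

11


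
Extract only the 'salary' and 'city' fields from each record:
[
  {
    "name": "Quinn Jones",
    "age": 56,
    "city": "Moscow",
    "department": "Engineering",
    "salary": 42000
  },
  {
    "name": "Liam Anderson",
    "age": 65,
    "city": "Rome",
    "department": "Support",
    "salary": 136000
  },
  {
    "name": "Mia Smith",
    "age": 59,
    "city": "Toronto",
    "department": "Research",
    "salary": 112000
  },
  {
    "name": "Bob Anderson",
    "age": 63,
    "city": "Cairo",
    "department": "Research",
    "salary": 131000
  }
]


Original: 4 records with fields: name, age, city, department, salary
Keep: ['salary', 'city']
Drop: ['name', 'age', 'department']
Result: 4 records, 2 fields each

[
  {
    "salary": 42000,
    "city": "Moscow"
  },
  {
    "salary": 136000,
    "city": "Rome"
  },
  {
    "salary": 112000,
    "city": "Toronto"
  },
  {
    "salary": 131000,
    "city": "Cairo"
  }
]


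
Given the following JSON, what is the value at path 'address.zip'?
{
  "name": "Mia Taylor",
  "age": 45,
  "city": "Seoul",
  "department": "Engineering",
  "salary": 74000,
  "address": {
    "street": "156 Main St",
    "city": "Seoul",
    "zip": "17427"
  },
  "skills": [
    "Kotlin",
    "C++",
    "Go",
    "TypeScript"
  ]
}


Query: address.zip
Path: address -> zip
Value: 17427

17427


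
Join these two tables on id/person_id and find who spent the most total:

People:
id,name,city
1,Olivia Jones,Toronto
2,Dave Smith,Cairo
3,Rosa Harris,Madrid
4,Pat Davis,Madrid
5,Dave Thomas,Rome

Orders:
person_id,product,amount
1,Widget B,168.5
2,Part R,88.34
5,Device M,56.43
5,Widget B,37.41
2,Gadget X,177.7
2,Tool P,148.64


Join on: people.id = orders.person_id

Joined rows:
  Olivia Jones (Toronto) bought Widget B for $168.5
  Dave Smith (Cairo) bought Part R for $88.34
  Dave Thomas (Rome) bought Device M for $56.43
  Dave Thomas (Rome) bought Widget B for $37.41
  Dave Smith (Cairo) bought Gadget X for $177.7
  Dave Smith (Cairo) bought Tool P for $148.64

Total per person:
  Dave Smith: $414.68
  Olivia Jones: $168.50
  Dave Thomas: $93.84

Top spender: Dave Smith ($414.68)

Dave Smith ($414.68)


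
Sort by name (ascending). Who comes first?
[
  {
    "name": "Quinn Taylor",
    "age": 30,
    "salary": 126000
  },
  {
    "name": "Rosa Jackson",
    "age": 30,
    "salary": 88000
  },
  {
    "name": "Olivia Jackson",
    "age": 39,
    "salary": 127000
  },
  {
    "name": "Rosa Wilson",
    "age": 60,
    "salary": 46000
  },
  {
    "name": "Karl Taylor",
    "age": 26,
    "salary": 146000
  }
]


Sort by: name (ascending)

Sorted order:
  1. Karl Taylor (name = Karl Taylor)
  2. Olivia Jackson (name = Olivia Jackson)
  3. Quinn Taylor (name = Quinn Taylor)
  4. Rosa Jackson (name = Rosa Jackson)
  5. Rosa Wilson (name = Rosa Wilson)

First: Karl Taylor

Karl Taylor


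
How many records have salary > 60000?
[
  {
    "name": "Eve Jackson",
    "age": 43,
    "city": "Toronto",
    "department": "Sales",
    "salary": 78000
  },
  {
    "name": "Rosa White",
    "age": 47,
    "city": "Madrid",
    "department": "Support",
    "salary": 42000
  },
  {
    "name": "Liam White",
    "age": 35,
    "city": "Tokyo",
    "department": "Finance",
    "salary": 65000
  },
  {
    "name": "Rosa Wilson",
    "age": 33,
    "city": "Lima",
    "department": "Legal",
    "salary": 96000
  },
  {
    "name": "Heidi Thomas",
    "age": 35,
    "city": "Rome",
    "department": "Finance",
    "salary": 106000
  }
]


Data: 5 records
Condition: salary > 60000

Checking each record:
  Eve Jackson: 78000 MATCH
  Rosa White: 42000
  Liam White: 65000 MATCH
  Rosa Wilson: 96000 MATCH
  Heidi Thomas: 106000 MATCH

Count: 4

4


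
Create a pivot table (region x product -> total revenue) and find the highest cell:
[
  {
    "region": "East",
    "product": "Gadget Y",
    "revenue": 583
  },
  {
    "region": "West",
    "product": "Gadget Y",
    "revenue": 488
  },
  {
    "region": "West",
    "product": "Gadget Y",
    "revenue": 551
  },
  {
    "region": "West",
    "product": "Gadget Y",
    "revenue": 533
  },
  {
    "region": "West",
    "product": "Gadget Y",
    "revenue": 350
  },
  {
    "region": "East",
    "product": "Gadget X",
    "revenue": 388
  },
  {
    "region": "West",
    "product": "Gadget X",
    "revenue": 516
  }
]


Pivot: region (rows) x product (columns) -> total revenue

     Gadget X      Gadget Y    
East           388           583  
West           516          1922  

Highest: West / Gadget Y = $1922

West / Gadget Y = $1922


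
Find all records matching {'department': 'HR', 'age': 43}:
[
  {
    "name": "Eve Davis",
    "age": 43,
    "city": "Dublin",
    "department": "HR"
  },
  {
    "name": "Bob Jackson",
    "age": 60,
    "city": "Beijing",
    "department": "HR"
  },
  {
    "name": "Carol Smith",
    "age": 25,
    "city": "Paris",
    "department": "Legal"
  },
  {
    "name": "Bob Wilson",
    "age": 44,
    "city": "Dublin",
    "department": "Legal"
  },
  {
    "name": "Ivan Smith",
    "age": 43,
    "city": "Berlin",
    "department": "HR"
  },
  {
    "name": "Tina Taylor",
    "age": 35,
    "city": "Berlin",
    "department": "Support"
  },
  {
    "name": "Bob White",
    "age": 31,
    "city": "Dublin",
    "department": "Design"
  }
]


Search criteria: {'department': 'HR', 'age': 43}

Checking 7 records:
  Eve Davis: {department: HR, age: 43} <-- MATCH
  Bob Jackson: {department: HR, age: 60}
  Carol Smith: {department: Legal, age: 25}
  Bob Wilson: {department: Legal, age: 44}
  Ivan Smith: {department: HR, age: 43} <-- MATCH
  Tina Taylor: {department: Support, age: 35}
  Bob White: {department: Design, age: 31}

Matches: ["Eve Davis", "Ivan Smith"]

["Eve Davis", "Ivan Smith"]


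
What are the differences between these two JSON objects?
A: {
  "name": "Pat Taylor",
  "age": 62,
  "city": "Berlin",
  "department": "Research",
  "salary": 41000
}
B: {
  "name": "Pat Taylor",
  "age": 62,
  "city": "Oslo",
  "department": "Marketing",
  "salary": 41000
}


Comparing each field (in key order):
  name: same
  age: same
  city: DIFFERENT
  department: DIFFERENT
  salary: same
Differences:
  city: Berlin -> Oslo
  department: Research -> Marketing

2 field(s) changed

2 changes: city, department


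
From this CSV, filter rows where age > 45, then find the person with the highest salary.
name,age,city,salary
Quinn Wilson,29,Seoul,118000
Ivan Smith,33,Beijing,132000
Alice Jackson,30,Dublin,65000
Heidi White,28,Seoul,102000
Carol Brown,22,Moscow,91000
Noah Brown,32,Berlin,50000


Filter: age > 45
Sort by: salary (descending)

Filtered records (0):

No records match the filter.

None


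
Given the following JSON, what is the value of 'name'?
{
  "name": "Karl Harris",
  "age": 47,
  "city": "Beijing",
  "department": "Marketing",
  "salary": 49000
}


Looking up field 'name'
Value: Karl Harris

Karl Harris


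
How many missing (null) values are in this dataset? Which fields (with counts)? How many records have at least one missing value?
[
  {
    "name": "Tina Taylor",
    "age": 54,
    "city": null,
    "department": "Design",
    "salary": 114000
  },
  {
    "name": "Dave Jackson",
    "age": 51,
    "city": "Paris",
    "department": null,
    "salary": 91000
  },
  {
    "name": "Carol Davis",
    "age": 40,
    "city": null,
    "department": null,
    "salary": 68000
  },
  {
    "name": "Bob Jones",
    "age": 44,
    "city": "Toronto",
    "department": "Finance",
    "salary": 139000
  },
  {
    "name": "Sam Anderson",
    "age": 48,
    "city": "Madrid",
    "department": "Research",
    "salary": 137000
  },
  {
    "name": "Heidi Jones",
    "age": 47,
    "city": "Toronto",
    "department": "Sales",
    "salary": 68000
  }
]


Checking for missing (null) values in 6 records:

  Tina Taylor: city
  Dave Jackson: department
  Carol Davis: city, department
  Bob Jones: complete
  Sam Anderson: complete
  Heidi Jones: complete

Per field:
  name: 0 missing
  age: 0 missing
  city: 2 missing
  department: 2 missing
  salary: 0 missing

Total missing values: 4
Records with any missing: 3

4 missing values (city: 2, department: 2); 3 incomplete records


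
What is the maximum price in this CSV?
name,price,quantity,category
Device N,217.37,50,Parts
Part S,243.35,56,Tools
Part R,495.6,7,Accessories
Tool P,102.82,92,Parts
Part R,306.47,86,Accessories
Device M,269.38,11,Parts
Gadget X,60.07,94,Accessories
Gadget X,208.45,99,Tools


Computing maximum price:
Values: [217.37, 243.35, 495.6, 102.82, 306.47, 269.38, 60.07, 208.45]
Max = 495.6

495.6


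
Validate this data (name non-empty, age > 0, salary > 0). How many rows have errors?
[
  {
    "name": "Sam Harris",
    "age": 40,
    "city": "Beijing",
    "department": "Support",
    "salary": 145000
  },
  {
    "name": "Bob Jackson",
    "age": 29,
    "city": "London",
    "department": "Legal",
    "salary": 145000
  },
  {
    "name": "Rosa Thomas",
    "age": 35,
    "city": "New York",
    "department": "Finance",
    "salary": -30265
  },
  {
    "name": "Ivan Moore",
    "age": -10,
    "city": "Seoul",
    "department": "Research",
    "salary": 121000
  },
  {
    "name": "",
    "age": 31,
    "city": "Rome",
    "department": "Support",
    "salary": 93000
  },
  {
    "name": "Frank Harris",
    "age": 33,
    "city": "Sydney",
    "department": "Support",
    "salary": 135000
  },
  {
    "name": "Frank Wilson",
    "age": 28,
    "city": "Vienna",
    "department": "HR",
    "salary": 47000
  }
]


Validating 7 records:
Rules: name non-empty, age > 0, salary > 0

  Row 1 (Sam Harris): OK
  Row 2 (Bob Jackson): OK
  Row 3 (Rosa Thomas): negative salary: -30265
  Row 4 (Ivan Moore): negative age: -10
  Row 5 (???): empty name
  Row 6 (Frank Harris): OK
  Row 7 (Frank Wilson): OK

Total errors: 3

3 errors


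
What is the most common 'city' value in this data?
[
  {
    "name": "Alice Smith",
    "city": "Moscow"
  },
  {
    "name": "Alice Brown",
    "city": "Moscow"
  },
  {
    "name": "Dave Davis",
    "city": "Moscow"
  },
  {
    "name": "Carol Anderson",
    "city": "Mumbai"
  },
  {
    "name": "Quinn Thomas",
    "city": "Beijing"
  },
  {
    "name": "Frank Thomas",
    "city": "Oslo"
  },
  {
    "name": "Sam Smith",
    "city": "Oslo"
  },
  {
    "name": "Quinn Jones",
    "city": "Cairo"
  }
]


Counting 'city' values across 8 records:

  Moscow: 3 ###
  Oslo: 2 ##
  Mumbai: 1 #
  Beijing: 1 #
  Cairo: 1 #

Most common: Moscow (3 times)

Moscow (3 times)


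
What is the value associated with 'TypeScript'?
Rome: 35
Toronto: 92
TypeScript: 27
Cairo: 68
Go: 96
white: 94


Looking up key 'TypeScript'
Value: 27

27


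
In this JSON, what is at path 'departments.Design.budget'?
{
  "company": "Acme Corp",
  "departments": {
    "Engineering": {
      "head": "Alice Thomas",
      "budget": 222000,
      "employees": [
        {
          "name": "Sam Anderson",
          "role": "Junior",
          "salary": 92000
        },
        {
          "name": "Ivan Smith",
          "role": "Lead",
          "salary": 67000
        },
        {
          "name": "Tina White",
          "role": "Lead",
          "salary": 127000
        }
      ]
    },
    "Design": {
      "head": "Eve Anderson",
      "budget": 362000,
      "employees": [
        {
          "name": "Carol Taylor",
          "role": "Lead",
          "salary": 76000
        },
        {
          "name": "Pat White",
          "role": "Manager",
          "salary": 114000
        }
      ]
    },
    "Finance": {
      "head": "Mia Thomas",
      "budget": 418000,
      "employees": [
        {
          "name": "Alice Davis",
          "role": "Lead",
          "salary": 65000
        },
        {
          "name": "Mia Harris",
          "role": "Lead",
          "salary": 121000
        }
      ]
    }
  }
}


Path: departments.Design.budget

Navigate:
  -> departments
  -> Design
  -> budget = 362000

362000


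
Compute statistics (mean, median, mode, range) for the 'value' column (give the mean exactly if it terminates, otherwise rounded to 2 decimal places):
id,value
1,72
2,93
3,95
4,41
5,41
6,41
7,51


Data: [72, 93, 95, 41, 41, 41, 51]
Count: 7
Sum: 434
Mean: 434/7 = 62
Sorted: [41, 41, 41, 51, 72, 93, 95]
Median: 51.0
Mode: 41 (3 times)
Range: 95 - 41 = 54
Min: 41, Max: 95

mean=62, median=51.0, mode=41, range=54


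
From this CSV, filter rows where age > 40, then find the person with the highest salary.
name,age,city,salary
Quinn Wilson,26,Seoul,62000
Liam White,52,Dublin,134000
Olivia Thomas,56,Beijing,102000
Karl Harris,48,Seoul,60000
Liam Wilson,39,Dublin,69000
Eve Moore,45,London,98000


Filter: age > 40
Sort by: salary (descending)

Filtered records (4):
  Liam White, age 52, salary $134000
  Olivia Thomas, age 56, salary $102000
  Eve Moore, age 45, salary $98000
  Karl Harris, age 48, salary $60000

Highest salary: Liam White ($134000)

Liam White


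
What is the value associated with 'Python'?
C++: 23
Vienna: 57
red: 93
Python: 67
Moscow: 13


Looking up key 'Python'
Value: 67

67


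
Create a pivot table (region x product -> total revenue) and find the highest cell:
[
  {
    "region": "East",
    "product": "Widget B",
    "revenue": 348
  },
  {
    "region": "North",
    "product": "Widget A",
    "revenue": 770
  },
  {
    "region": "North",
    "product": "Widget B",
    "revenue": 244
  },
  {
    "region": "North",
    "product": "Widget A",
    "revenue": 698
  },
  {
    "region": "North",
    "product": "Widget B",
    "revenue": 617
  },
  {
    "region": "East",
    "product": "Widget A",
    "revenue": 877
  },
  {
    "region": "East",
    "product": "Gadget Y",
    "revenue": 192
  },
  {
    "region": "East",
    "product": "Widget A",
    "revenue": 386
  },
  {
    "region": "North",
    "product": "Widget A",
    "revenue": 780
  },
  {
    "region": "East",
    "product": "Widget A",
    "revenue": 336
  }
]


Pivot: region (rows) x product (columns) -> total revenue

     Gadget Y      Widget A      Widget B    
East           192          1599           348  
North            0          2248           861  

Highest: North / Widget A = $2248

North / Widget A = $2248


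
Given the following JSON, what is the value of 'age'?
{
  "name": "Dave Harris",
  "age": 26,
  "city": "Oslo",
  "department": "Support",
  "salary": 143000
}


Looking up field 'age'
Value: 26

26


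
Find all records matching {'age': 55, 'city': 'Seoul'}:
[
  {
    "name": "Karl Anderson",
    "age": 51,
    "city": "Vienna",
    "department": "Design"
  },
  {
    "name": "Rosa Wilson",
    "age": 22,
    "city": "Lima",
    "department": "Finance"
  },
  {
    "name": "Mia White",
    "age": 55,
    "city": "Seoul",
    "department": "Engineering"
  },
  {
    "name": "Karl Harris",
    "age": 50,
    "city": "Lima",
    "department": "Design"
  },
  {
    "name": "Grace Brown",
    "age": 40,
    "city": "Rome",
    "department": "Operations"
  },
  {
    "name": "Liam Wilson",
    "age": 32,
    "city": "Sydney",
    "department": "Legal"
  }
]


Search criteria: {'age': 55, 'city': 'Seoul'}

Checking 6 records:
  Karl Anderson: {age: 51, city: Vienna}
  Rosa Wilson: {age: 22, city: Lima}
  Mia White: {age: 55, city: Seoul} <-- MATCH
  Karl Harris: {age: 50, city: Lima}
  Grace Brown: {age: 40, city: Rome}
  Liam Wilson: {age: 32, city: Sydney}

Matches: ["Mia White"]

["Mia White"]


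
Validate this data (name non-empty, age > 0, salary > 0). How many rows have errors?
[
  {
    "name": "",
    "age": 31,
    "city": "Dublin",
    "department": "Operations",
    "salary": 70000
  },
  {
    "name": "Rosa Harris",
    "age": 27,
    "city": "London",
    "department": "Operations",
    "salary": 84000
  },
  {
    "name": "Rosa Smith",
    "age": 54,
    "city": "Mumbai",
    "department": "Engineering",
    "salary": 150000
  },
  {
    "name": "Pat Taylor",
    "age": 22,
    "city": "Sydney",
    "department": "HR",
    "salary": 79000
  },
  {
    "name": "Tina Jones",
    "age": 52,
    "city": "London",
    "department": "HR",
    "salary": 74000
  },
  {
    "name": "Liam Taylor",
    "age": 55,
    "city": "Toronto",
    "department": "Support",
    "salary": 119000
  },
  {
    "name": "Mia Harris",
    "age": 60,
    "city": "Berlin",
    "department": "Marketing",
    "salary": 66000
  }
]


Validating 7 records:
Rules: name non-empty, age > 0, salary > 0

  Row 1 (???): empty name
  Row 2 (Rosa Harris): OK
  Row 3 (Rosa Smith): OK
  Row 4 (Pat Taylor): OK
  Row 5 (Tina Jones): OK
  Row 6 (Liam Taylor): OK
  Row 7 (Mia Harris): OK

Total errors: 1

1 errors


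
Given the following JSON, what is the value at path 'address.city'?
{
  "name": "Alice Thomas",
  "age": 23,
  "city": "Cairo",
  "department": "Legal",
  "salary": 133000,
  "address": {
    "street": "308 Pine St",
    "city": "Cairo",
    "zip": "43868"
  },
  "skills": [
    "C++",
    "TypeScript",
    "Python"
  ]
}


Query: address.city
Path: address -> city
Value: Cairo

Cairo


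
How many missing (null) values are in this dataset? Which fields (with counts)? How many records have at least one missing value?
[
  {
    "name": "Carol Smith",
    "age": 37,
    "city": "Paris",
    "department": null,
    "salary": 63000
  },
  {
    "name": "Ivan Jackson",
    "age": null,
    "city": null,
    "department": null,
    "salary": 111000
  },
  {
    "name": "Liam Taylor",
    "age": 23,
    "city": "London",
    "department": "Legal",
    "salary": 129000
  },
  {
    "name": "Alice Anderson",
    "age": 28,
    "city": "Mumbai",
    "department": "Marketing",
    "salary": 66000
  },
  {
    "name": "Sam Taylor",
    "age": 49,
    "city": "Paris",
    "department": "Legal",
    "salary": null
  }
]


Checking for missing (null) values in 5 records:

  Carol Smith: department
  Ivan Jackson: age, city, department
  Liam Taylor: complete
  Alice Anderson: complete
  Sam Taylor: salary

Per field:
  name: 0 missing
  age: 1 missing
  city: 1 missing
  department: 2 missing
  salary: 1 missing

Total missing values: 5
Records with any missing: 3

5 missing values (age: 1, city: 1, department: 2, salary: 1); 3 incomplete records


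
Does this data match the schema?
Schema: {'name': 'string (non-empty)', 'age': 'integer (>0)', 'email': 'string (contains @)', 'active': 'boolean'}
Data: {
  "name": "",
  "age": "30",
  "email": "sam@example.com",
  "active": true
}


Validating each field against schema:
  name: FAIL ("" is an empty string)
  age: FAIL ("30" is not an integer)
  email: OK (string with @)
  active: OK (boolean)

Result: INVALID (2 errors: name, age)

INVALID (2 errors: name, age)


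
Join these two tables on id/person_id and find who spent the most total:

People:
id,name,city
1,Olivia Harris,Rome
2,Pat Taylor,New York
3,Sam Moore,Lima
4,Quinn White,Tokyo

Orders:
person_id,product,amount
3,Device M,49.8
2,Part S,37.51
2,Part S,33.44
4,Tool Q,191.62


Join on: people.id = orders.person_id

Joined rows:
  Sam Moore (Lima) bought Device M for $49.8
  Pat Taylor (New York) bought Part S for $37.51
  Pat Taylor (New York) bought Part S for $33.44
  Quinn White (Tokyo) bought Tool Q for $191.62

Total per person:
  Quinn White: $191.62
  Pat Taylor: $70.95
  Sam Moore: $49.80

Top spender: Quinn White ($191.62)

Quinn White ($191.62)


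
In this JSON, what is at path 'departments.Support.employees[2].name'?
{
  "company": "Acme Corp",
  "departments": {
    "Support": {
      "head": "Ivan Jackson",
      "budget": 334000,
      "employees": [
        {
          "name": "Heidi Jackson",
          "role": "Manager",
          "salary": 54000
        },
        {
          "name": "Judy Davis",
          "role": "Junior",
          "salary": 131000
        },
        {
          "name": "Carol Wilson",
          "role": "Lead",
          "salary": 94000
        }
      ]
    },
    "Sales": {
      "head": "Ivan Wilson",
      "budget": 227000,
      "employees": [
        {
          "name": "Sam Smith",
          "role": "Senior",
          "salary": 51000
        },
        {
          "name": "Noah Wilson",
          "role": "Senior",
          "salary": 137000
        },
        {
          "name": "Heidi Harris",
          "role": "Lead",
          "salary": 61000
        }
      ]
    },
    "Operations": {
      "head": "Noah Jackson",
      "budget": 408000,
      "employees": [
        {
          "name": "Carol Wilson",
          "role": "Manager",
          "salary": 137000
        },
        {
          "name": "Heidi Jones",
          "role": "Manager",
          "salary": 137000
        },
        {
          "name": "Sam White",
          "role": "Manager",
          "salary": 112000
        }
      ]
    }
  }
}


Path: departments.Support.employees[2].name

Navigate:
  -> departments
  -> Support
  -> employees[2].name = 'Carol Wilson'

Carol Wilson


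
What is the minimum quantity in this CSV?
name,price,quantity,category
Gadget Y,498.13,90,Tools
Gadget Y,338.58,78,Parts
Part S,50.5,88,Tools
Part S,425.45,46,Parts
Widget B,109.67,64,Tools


Computing minimum quantity:
Values: [90, 78, 88, 46, 64]
Min = 46

46


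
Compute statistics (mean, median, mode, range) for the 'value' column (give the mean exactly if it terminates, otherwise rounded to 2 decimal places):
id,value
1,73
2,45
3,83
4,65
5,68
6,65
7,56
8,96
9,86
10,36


Data: [73, 45, 83, 65, 68, 65, 56, 96, 86, 36]
Count: 10
Sum: 673
Mean: 673/10 = 67.3
Sorted: [36, 45, 56, 65, 65, 68, 73, 83, 86, 96]
Median: 66.5
Mode: 65 (2 times)
Range: 96 - 36 = 60
Min: 36, Max: 96

mean=67.3, median=66.5, mode=65, range=60


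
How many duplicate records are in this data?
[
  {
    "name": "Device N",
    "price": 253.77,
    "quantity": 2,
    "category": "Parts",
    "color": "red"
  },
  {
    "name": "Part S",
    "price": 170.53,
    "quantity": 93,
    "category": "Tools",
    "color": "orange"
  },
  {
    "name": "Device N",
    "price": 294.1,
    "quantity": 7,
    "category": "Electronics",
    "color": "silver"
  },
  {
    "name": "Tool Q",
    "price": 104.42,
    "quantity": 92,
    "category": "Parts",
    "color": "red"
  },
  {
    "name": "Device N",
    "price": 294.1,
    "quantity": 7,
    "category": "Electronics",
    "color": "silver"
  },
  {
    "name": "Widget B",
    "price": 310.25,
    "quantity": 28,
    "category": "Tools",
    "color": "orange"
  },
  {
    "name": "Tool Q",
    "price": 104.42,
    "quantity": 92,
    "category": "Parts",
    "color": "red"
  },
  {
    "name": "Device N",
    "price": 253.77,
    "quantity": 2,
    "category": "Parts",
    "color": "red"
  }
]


Checking 8 records for duplicates:

  Row 1: Device N ($253.77, qty 2)
  Row 2: Part S ($170.53, qty 93)
  Row 3: Device N ($294.1, qty 7)
  Row 4: Tool Q ($104.42, qty 92)
  Row 5: Device N ($294.1, qty 7) <-- DUPLICATE
  Row 6: Widget B ($310.25, qty 28)
  Row 7: Tool Q ($104.42, qty 92) <-- DUPLICATE
  Row 8: Device N ($253.77, qty 2) <-- DUPLICATE

Duplicates found: 3
Unique records: 5

3 duplicates, 5 unique


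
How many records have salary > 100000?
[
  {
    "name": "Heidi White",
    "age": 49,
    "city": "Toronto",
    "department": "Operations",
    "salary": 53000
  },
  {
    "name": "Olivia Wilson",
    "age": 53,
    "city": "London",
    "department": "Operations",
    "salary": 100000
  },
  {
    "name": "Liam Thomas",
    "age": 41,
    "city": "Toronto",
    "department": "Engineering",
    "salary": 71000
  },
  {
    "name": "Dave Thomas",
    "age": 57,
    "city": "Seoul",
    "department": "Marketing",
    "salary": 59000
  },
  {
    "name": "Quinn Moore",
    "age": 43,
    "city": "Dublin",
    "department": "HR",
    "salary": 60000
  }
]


Data: 5 records
Condition: salary > 100000

Checking each record:
  Heidi White: 53000
  Olivia Wilson: 100000
  Liam Thomas: 71000
  Dave Thomas: 59000
  Quinn Moore: 60000

Count: 0

0


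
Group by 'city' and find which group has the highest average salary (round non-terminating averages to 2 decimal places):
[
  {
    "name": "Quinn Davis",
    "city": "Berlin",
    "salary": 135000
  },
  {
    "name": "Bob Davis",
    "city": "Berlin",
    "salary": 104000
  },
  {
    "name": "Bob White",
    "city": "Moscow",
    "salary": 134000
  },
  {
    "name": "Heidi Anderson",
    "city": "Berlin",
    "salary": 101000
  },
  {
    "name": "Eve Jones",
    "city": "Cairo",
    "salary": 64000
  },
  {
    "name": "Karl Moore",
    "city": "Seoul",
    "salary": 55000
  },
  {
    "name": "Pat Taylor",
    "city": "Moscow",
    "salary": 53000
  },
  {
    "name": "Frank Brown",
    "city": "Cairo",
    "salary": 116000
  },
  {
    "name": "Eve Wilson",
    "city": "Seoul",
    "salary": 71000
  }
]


Group by: city

Groups:
  Berlin: 3 people, avg salary = 340000/3 ≈ $113333.33
  Cairo: 2 people, avg salary = 180000/2 = $90000
  Moscow: 2 people, avg salary = 187000/2 = $93500
  Seoul: 2 people, avg salary = 126000/2 = $63000

Highest average salary: Berlin (≈$113333.33)

Berlin (≈$113333.33)


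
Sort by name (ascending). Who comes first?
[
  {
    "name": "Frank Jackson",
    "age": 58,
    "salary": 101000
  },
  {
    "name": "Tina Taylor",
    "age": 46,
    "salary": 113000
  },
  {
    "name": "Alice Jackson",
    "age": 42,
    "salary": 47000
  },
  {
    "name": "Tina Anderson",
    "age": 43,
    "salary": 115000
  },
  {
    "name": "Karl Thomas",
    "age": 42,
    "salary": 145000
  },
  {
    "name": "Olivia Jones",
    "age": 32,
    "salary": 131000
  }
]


Sort by: name (ascending)

Sorted order:
  1. Alice Jackson (name = Alice Jackson)
  2. Frank Jackson (name = Frank Jackson)
  3. Karl Thomas (name = Karl Thomas)
  4. Olivia Jones (name = Olivia Jones)
  5. Tina Anderson (name = Tina Anderson)
  6. Tina Taylor (name = Tina Taylor)

First: Alice Jackson

Alice Jackson


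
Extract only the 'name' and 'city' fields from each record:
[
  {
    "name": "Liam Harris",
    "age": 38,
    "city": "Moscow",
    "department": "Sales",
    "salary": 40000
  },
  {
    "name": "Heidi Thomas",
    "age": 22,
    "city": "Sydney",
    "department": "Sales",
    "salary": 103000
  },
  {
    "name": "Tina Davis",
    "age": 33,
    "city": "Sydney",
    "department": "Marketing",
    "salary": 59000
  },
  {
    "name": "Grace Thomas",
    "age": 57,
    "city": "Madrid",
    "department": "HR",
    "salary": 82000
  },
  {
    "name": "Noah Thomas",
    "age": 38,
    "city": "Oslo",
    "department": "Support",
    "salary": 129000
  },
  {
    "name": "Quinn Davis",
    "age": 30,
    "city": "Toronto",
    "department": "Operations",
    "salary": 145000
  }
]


Original: 6 records with fields: name, age, city, department, salary
Keep: ['name', 'city']
Drop: ['age', 'department', 'salary']
Result: 6 records, 2 fields each

[
  {
    "name": "Liam Harris",
    "city": "Moscow"
  },
  {
    "name": "Heidi Thomas",
    "city": "Sydney"
  },
  {
    "name": "Tina Davis",
    "city": "Sydney"
  },
  {
    "name": "Grace Thomas",
    "city": "Madrid"
  },
  {
    "name": "Noah Thomas",
    "city": "Oslo"
  },
  {
    "name": "Quinn Davis",
    "city": "Toronto"
  }
]


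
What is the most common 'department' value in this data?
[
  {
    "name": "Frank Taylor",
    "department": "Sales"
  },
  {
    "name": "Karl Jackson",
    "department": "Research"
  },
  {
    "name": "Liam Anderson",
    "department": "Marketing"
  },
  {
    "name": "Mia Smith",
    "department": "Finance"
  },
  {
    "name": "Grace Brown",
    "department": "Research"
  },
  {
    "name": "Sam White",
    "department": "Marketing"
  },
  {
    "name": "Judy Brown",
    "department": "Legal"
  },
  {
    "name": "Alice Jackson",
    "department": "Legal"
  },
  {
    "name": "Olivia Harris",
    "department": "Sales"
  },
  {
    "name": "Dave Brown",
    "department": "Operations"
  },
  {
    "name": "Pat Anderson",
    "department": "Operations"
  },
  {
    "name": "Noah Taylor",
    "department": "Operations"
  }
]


Counting 'department' values across 12 records:

  Operations: 3 ###
  Sales: 2 ##
  Research: 2 ##
  Marketing: 2 ##
  Legal: 2 ##
  Finance: 1 #

Most common: Operations (3 times)

Operations (3 times)


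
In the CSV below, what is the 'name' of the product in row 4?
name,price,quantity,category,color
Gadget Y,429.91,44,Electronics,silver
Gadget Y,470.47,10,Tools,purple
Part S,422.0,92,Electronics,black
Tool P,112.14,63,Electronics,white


Query: Row 4 ('Tool P'), column 'name'
Value: Tool P

Tool P


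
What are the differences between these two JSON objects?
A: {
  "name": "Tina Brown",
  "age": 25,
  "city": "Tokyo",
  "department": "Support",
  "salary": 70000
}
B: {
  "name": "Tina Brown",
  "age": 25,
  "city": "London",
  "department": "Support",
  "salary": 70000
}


Comparing each field (in key order):
  name: same
  age: same
  city: DIFFERENT
  department: same
  salary: same
Differences:
  city: Tokyo -> London

1 field(s) changed

1 change: city


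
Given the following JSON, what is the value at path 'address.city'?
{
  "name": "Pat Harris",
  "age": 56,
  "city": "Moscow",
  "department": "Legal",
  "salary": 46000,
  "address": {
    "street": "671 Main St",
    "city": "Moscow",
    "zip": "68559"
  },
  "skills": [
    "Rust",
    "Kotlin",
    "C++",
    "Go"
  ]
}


Query: address.city
Path: address -> city
Value: Moscow

Moscow


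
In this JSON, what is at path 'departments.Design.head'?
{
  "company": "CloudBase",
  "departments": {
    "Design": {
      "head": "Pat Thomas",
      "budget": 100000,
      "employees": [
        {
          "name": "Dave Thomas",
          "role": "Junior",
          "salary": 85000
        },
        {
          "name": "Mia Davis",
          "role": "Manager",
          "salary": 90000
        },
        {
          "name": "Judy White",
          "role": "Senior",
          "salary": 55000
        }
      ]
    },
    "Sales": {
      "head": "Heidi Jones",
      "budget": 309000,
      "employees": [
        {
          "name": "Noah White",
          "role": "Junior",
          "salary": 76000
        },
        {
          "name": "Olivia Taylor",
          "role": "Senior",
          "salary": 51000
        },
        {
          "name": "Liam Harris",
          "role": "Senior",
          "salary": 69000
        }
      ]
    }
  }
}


Path: departments.Design.head

Navigate:
  -> departments
  -> Design
  -> head = 'Pat Thomas'

Pat Thomas


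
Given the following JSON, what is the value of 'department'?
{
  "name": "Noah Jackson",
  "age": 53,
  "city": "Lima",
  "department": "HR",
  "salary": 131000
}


Looking up field 'department'
Value: HR

HR


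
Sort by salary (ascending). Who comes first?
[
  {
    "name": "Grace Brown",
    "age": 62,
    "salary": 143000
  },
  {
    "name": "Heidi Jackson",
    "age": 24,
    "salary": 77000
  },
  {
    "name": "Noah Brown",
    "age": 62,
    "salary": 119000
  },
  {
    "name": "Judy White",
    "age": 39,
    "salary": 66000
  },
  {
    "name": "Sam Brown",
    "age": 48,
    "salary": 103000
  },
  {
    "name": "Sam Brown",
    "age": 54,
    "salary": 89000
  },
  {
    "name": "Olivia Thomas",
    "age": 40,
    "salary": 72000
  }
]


Sort by: salary (ascending)

Sorted order:
  1. Judy White (salary = 66000)
  2. Olivia Thomas (salary = 72000)
  3. Heidi Jackson (salary = 77000)
  4. Sam Brown (salary = 89000)
  5. Sam Brown (salary = 103000)
  6. Noah Brown (salary = 119000)
  7. Grace Brown (salary = 143000)

First: Judy White

Judy White
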